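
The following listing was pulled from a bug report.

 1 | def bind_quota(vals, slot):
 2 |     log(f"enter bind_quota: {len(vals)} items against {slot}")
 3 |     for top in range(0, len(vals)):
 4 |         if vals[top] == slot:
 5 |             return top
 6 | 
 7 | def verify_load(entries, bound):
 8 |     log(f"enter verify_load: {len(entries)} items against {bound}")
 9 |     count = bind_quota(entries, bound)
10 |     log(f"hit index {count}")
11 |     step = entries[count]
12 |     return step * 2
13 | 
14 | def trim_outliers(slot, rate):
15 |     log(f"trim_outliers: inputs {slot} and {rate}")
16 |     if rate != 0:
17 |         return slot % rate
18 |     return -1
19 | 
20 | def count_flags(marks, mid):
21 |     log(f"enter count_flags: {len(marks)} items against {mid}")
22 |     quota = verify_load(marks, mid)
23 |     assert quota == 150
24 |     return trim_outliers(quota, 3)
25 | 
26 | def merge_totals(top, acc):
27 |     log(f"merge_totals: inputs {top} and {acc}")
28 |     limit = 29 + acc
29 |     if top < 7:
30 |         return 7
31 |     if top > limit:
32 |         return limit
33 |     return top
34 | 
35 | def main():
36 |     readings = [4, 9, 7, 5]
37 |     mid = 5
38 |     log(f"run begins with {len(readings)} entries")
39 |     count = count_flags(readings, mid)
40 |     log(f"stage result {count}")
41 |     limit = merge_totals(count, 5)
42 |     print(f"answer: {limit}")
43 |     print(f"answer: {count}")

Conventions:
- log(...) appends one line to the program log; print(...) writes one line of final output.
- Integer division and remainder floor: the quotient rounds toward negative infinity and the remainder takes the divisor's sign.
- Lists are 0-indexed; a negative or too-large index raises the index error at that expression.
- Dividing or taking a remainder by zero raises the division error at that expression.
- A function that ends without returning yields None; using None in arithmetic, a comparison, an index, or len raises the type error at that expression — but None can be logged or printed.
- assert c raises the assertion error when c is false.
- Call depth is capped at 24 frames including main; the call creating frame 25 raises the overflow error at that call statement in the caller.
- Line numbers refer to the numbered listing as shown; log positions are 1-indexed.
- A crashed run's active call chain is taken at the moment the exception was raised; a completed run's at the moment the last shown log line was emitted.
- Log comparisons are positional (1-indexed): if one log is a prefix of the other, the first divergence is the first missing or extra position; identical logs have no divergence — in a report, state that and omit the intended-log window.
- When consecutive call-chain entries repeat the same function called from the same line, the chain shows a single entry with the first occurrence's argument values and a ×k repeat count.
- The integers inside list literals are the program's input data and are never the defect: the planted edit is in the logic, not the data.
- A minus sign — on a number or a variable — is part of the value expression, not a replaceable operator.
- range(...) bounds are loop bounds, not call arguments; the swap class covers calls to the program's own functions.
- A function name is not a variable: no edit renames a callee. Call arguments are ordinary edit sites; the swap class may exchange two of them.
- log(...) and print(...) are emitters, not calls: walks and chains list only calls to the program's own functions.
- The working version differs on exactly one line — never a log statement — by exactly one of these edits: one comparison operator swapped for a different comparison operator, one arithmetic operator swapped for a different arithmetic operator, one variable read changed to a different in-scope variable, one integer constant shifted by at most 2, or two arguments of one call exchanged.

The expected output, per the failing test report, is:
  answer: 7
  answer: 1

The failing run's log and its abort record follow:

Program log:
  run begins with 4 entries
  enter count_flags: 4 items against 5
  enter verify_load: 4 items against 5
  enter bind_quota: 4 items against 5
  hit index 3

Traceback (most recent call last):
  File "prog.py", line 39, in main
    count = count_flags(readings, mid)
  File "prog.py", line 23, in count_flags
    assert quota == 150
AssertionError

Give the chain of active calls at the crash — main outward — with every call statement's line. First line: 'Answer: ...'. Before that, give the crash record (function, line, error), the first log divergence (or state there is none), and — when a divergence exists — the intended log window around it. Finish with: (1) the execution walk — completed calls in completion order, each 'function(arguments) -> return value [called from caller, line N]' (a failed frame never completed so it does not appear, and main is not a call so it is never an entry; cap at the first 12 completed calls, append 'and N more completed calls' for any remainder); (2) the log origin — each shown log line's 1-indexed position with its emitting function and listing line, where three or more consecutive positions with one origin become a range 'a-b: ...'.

Answer: main -> count_flags (called at line 39).
The tell: After 5 matching log lines the faulty run goes silent, while the working version continues with 'trim_outliers: inputs 10 and 3'.
Crash: count_flags, line 23, AssertionError.
First divergence: position 6 (shown log ended at 5 lines; the working version continues: 'trim_outliers: inputs 10 and 3').
Intended log window:
  4: enter bind_quota: 4 items against 5
  5: hit index 3
  6: trim_outliers: inputs 10 and 3
  7: stage result 1
Execution walk:
  bind_quota([4, 9, 7, 5], 5) -> 3  [called from verify_load, line 9]
  verify_load([4, 9, 7, 5], 5) -> 10  [called from count_flags, line 22]
Log origin:
  1: emitted by main (line 38)
  2: emitted by count_flags (line 21)
  3: emitted by verify_load (line 8)
  4: emitted by bind_quota (line 2)
  5: emitted by verify_load (line 10)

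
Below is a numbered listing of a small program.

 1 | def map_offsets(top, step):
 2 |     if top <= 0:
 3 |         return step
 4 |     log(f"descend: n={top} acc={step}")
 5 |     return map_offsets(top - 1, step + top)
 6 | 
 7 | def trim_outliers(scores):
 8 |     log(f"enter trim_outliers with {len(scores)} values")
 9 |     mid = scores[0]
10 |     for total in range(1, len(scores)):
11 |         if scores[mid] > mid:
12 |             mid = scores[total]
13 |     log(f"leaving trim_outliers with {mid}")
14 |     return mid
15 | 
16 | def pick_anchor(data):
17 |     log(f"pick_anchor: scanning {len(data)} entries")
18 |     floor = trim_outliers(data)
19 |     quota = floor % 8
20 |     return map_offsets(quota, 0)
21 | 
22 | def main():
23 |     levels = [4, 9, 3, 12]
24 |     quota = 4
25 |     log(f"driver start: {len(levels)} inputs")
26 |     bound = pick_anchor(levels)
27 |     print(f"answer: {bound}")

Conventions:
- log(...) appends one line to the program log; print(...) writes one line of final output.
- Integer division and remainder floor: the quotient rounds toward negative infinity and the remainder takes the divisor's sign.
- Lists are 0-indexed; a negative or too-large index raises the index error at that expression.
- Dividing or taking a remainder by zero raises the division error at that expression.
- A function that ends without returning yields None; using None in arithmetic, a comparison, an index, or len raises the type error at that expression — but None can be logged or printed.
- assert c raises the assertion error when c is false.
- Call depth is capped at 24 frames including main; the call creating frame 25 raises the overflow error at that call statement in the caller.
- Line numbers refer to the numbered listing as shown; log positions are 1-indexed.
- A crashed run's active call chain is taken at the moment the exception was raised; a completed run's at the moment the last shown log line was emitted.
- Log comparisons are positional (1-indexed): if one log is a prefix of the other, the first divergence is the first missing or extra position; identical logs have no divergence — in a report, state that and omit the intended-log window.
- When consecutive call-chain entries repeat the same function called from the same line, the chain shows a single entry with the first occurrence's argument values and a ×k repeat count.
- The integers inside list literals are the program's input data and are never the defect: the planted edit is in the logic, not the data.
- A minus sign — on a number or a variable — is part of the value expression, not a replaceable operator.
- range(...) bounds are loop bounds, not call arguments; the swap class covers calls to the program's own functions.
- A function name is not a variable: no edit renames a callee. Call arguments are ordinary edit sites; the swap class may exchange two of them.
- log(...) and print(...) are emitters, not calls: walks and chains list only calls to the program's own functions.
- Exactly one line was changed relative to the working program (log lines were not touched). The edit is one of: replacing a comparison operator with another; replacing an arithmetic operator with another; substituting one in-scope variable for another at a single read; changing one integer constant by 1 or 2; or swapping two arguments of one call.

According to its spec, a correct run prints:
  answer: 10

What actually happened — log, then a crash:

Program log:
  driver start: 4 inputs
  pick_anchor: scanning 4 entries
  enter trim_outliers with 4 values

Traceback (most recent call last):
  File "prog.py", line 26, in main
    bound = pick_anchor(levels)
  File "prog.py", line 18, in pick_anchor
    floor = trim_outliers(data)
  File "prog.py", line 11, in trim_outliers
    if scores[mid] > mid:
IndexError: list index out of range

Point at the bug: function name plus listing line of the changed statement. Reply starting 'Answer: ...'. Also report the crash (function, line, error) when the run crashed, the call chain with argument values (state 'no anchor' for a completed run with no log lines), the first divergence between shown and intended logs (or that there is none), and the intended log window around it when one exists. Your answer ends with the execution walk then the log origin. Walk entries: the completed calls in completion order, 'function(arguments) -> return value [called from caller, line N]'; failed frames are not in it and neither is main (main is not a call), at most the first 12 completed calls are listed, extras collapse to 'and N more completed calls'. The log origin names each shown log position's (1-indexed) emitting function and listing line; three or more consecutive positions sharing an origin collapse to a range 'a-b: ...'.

Answer: the defect is in trim_outliers at line 11.
Key fact: The shown log is a 3-line prefix of the intended one, whose next entry is 'leaving trim_outliers with 12'.
Crash: trim_outliers, line 11, IndexError.
Call chain: main -> pick_anchor([4, 9, 3, 12]) (called at line 26) -> trim_outliers([4, 9, 3, 12]) (called at line 18).
First divergence: position 4; the shown log stops at 3 lines while the working version next logs 'leaving trim_outliers with 12'.
Intended log window:
  2: pick_anchor: scanning 4 entries
  3: enter trim_outliers with 4 values
  4: leaving trim_outliers with 12
  5: descend: n=4 acc=0
Execution walk:
  (no call completed)
Origin of each log line:
  1: emitted by main (line 25)
  2: emitted by pick_anchor (line 17)
  3: emitted by trim_outliers (line 8)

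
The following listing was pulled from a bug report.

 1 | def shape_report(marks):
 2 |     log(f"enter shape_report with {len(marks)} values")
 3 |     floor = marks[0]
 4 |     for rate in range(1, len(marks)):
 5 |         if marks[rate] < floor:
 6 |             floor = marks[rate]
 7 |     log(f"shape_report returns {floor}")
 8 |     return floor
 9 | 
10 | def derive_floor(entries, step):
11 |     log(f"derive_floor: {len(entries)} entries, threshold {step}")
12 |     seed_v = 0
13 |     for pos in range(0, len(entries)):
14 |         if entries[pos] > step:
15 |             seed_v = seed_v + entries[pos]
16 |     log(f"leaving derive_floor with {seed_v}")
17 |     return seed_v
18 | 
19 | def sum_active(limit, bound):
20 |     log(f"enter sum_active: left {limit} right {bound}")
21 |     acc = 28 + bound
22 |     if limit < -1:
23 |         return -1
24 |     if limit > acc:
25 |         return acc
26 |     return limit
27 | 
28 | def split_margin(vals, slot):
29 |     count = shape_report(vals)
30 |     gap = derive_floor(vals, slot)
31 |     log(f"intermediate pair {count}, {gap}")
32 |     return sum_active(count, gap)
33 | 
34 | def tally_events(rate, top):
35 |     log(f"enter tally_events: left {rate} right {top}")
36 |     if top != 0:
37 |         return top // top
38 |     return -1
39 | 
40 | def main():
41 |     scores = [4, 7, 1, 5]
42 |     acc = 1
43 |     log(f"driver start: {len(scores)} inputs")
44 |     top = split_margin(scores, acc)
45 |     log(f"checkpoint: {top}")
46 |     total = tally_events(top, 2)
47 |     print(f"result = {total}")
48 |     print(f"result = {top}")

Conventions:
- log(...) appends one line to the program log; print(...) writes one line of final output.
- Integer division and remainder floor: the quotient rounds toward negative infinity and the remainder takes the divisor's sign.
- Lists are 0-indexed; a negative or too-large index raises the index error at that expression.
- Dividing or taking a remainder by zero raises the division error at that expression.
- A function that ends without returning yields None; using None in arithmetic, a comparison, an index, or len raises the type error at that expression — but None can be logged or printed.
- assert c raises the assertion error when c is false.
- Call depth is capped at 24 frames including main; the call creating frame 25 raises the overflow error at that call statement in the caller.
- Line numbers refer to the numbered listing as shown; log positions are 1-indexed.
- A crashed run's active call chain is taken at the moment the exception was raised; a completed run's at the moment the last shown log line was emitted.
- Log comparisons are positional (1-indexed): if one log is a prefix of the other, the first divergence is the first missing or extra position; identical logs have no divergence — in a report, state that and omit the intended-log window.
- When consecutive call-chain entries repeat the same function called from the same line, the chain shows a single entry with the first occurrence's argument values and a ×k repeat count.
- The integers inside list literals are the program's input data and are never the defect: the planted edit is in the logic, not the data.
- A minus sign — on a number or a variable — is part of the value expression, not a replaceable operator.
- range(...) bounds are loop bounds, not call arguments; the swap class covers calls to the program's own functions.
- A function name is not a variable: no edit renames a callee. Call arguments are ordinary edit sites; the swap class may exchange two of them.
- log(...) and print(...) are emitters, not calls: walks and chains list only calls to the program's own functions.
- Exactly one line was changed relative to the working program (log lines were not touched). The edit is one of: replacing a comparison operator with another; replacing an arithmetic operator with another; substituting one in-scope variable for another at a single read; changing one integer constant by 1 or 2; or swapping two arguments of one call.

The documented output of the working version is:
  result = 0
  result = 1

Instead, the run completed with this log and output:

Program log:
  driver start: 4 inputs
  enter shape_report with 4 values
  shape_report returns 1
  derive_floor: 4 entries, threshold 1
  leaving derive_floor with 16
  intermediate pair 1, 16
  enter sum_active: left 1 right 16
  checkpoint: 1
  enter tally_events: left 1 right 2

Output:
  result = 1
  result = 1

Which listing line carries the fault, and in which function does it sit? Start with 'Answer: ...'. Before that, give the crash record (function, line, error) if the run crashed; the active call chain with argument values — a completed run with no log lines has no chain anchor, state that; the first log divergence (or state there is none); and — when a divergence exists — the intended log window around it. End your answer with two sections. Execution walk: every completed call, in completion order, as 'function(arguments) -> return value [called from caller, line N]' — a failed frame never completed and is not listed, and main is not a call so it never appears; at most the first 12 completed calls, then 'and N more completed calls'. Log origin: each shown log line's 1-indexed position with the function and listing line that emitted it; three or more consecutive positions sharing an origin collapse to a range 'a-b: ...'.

Answer: the defect is in tally_events at line 37.
Key observation: Log streams are identical — the defect surfaces only in the printed output.
Call chain: main -> tally_events(1, 2) (called at line 46).
First divergence: none; the two logs match at every position.
Execution walk:
  shape_report([4, 7, 1, 5]) -> 1  [called from split_margin, line 29]
  derive_floor([4, 7, 1, 5], 1) -> 16  [called from split_margin, line 30]
  sum_active(1, 16) -> 1  [called from split_margin, line 32]
  split_margin([4, 7, 1, 5], 1) -> 1  [called from main, line 44]
  tally_events(1, 2) -> 1  [called from main, line 46]
Log origin:
  1 — main, line 43
  2 — shape_report, line 2
  3 — shape_report, line 7
  4 — derive_floor, line 11
  5 — derive_floor, line 16
  6 — split_margin, line 31
  7 — sum_active, line 20
  8 — main, line 45
  9 — tally_events, line 35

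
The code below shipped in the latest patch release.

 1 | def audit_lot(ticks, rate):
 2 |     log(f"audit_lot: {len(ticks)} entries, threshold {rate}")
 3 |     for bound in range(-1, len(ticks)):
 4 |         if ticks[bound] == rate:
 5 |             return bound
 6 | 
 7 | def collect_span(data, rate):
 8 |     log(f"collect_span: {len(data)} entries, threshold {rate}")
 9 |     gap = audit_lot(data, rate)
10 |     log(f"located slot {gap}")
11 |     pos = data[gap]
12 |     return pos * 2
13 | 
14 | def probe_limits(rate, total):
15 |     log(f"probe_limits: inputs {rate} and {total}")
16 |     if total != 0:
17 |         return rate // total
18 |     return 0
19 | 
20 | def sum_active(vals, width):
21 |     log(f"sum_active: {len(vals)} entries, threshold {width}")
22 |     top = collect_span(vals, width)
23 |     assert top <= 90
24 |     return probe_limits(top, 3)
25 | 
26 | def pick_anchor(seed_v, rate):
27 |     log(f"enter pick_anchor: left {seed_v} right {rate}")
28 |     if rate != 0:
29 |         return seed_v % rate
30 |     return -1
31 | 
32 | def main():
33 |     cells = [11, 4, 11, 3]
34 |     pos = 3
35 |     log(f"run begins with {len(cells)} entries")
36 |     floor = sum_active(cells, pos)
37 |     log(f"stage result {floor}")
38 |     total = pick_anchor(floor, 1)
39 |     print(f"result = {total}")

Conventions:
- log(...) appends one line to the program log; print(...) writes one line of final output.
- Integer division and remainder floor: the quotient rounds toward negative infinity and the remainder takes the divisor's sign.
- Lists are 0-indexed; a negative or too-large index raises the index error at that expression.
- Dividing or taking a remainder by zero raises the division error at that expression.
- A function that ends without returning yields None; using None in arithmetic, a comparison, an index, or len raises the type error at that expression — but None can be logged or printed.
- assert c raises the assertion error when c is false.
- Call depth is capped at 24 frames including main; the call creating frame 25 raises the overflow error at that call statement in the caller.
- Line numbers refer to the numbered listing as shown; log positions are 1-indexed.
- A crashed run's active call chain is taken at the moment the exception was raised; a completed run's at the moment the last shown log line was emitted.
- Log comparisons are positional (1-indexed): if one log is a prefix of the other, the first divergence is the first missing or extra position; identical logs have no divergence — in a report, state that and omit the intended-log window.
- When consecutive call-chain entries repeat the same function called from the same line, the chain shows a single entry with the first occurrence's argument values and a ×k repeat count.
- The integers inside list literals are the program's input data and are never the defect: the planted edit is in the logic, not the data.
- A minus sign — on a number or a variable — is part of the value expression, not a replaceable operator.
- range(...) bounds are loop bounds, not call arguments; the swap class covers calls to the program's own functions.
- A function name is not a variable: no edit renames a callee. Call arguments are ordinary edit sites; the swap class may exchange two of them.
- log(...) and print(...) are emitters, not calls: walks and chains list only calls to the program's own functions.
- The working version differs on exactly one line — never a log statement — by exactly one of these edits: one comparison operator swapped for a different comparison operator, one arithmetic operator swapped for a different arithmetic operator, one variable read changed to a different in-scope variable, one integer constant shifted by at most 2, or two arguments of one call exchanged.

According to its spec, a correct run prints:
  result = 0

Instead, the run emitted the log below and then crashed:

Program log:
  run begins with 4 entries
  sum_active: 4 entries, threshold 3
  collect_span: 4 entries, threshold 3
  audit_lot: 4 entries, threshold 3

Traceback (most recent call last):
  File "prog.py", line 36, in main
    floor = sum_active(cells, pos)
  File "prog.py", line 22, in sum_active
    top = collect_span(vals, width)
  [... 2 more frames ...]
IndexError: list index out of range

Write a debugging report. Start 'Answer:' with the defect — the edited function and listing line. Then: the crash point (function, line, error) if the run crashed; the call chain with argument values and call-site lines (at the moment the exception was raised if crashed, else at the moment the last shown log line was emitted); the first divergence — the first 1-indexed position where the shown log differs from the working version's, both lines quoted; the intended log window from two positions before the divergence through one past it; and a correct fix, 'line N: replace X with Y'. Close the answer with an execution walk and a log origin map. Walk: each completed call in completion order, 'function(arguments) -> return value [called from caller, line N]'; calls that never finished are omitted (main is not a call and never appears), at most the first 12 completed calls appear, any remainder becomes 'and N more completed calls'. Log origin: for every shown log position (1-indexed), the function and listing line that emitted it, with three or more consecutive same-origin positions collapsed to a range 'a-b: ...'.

Answer: the defect is in audit_lot at line 3.
Key fact: The log ends early — 4 lines, where the working version next logs 'located slot 3'.
Crash: audit_lot, line 4, IndexError.
Call chain: main -> sum_active([11, 4, 11, 3], 3) (called at line 36) -> collect_span([11, 4, 11, 3], 3) (called at line 22) -> audit_lot([11, 4, 11, 3], 3) (called at line 9).
First divergence: position 5; the shown log stops at 4 lines while the working version next logs 'located slot 3'.
Intended log window:
  3: collect_span: 4 entries, threshold 3
  4: audit_lot: 4 entries, threshold 3
  5: located slot 3
  6: probe_limits: inputs 6 and 3
Execution walk:
  (no call completed)
Log origin:
  1: logged in main at line 35
  2: logged in sum_active at line 21
  3: logged in collect_span at line 8
  4: logged in audit_lot at line 2
A correct fix: line 3: replace `-1` with `0`.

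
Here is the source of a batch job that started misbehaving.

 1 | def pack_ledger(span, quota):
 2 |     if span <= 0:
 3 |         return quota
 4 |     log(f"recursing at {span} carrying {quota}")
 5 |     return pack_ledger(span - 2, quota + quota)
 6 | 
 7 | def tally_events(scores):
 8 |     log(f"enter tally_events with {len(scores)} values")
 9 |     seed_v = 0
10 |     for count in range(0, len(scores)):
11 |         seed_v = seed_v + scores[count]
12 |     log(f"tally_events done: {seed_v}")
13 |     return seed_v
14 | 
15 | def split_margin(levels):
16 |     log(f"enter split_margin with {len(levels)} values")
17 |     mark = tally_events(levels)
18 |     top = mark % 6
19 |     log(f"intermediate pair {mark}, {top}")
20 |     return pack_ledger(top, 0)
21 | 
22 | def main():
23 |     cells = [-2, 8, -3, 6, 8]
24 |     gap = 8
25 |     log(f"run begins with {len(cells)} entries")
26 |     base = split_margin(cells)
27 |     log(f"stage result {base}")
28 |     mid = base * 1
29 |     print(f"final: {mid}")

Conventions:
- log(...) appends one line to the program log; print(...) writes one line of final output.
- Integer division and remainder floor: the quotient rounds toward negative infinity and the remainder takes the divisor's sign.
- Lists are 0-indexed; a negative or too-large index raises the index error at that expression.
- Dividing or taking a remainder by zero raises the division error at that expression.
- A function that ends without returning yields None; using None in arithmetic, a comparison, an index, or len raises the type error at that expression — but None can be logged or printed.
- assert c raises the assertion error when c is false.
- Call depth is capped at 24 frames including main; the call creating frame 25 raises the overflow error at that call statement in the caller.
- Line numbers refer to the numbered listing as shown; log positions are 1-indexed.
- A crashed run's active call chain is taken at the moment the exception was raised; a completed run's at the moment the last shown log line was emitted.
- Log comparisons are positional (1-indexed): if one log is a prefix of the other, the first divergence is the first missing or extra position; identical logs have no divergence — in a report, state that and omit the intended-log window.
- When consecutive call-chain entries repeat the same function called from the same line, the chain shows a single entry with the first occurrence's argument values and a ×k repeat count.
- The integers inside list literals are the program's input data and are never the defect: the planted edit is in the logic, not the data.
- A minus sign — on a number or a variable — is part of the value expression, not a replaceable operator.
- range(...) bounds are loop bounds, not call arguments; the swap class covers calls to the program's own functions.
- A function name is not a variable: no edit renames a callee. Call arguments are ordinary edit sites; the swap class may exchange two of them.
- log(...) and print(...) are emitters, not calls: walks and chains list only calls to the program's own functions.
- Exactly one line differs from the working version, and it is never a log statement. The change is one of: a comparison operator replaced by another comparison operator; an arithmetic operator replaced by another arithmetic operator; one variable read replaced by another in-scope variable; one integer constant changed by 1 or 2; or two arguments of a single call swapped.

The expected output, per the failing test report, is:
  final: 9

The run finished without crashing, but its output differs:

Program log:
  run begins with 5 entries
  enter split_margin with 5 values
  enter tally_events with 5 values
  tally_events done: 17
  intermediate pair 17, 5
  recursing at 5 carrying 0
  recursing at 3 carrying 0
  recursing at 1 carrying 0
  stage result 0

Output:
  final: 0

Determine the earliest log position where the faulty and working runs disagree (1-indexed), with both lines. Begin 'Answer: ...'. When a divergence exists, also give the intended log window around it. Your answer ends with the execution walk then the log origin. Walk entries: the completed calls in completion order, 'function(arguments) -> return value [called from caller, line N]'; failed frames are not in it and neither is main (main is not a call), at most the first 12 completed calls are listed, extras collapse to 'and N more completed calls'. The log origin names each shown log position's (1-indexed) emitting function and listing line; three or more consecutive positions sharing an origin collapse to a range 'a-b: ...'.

Answer: position 7 — the shown line 'recursing at 3 carrying 0' should read 'recursing at 3 carrying 5'.
Intended log window:
  5: intermediate pair 17, 5
  6: recursing at 5 carrying 0
  7: recursing at 3 carrying 5
  8: recursing at 1 carrying 8
Execution walk:
  tally_events([-2, 8, -3, 6, 8]) -> 17  [called from split_margin, line 17]
  pack_ledger(-1, 0) -> 0  [called from pack_ledger, line 5]
  pack_ledger(1, 0) -> 0  [called from pack_ledger, line 5]
  pack_ledger(3, 0) -> 0  [called from pack_ledger, line 5]
  pack_ledger(5, 0) -> 0  [called from split_margin, line 20]
  split_margin([-2, 8, -3, 6, 8]) -> 0  [called from main, line 26]
Log origin:
  1: from main, line 25
  2: from split_margin, line 16
  3: from tally_events, line 8
  4: from tally_events, line 12
  5: from split_margin, line 19
  6-8: from pack_ledger, line 4
  9: from main, line 27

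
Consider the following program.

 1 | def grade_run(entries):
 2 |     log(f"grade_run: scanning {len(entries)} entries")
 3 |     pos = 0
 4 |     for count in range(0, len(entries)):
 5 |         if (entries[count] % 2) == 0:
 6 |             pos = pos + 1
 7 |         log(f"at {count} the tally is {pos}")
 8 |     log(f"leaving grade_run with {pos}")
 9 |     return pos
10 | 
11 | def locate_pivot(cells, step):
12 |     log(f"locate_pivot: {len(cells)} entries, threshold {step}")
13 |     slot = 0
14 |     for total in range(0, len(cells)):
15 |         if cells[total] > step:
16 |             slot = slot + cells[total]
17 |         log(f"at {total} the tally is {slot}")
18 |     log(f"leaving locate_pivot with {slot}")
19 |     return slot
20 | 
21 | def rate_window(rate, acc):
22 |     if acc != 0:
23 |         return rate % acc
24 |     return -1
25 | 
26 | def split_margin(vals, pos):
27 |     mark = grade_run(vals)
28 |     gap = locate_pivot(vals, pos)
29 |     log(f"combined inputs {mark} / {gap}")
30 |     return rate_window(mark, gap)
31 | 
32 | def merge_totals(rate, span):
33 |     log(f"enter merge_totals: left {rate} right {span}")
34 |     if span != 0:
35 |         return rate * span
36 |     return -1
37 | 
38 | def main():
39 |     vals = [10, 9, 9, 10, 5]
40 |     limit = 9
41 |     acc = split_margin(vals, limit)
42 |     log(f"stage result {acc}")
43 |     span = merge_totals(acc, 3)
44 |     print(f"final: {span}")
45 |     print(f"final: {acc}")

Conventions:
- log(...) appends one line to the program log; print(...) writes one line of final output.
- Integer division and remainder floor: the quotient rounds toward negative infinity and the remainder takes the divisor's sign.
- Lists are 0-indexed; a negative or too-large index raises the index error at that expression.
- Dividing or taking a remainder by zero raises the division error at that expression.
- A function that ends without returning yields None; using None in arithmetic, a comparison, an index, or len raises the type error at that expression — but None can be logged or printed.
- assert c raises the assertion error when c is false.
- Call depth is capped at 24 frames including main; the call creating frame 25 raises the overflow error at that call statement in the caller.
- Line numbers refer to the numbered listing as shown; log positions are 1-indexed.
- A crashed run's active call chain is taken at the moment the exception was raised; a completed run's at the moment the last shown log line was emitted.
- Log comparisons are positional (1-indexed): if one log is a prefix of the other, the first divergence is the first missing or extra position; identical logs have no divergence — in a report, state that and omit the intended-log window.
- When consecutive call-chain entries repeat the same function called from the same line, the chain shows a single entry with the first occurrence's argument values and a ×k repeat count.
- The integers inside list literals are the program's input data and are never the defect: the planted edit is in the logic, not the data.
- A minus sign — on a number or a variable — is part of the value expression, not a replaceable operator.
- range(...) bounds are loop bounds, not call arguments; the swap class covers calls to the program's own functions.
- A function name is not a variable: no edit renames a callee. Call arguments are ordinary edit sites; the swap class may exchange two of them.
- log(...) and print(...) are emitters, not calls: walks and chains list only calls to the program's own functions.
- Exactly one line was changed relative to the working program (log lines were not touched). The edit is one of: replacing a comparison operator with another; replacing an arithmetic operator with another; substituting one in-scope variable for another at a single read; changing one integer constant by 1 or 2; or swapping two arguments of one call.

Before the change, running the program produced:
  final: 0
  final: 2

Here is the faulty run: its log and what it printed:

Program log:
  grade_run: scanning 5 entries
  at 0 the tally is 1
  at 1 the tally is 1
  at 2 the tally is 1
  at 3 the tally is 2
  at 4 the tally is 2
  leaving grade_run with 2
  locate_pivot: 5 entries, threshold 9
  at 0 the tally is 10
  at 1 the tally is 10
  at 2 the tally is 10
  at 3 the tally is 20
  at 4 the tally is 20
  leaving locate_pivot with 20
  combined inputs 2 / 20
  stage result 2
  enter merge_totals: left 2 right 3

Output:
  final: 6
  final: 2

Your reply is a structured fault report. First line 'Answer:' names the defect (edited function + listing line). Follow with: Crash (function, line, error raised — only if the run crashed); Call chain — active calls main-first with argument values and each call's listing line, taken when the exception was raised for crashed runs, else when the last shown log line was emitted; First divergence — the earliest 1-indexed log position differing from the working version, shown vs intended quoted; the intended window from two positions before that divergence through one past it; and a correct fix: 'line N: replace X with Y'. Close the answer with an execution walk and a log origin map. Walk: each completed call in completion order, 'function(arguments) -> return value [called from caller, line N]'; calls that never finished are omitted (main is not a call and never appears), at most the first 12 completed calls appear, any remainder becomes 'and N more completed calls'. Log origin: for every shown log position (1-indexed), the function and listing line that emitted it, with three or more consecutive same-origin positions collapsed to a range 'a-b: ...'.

Answer: the defect is in merge_totals at line 35.
Key fact: The logs agree in full; only the final output differs.
Call chain: main -> merge_totals(2, 3) (called at line 43).
First divergence: none — the logs agree in full.
Execution walk:
  grade_run([10, 9, 9, 10, 5]) -> 2  [called from split_margin, line 27]
  locate_pivot([10, 9, 9, 10, 5], 9) -> 20  [called from split_margin, line 28]
  rate_window(2, 20) -> 2  [called from split_margin, line 30]
  split_margin([10, 9, 9, 10, 5], 9) -> 2  [called from main, line 41]
  merge_totals(2, 3) -> 6  [called from main, line 43]
Log origins:
  1: emitted by grade_run (line 2)
  2-6: emitted by grade_run (line 7)
  7: emitted by grade_run (line 8)
  8: emitted by locate_pivot (line 12)
  9-13: emitted by locate_pivot (line 17)
  14: emitted by locate_pivot (line 18)
  15: emitted by split_margin (line 29)
  16: emitted by main (line 42)
  17: emitted by merge_totals (line 33)
A correct fix: line 35: replace `*` with `//`.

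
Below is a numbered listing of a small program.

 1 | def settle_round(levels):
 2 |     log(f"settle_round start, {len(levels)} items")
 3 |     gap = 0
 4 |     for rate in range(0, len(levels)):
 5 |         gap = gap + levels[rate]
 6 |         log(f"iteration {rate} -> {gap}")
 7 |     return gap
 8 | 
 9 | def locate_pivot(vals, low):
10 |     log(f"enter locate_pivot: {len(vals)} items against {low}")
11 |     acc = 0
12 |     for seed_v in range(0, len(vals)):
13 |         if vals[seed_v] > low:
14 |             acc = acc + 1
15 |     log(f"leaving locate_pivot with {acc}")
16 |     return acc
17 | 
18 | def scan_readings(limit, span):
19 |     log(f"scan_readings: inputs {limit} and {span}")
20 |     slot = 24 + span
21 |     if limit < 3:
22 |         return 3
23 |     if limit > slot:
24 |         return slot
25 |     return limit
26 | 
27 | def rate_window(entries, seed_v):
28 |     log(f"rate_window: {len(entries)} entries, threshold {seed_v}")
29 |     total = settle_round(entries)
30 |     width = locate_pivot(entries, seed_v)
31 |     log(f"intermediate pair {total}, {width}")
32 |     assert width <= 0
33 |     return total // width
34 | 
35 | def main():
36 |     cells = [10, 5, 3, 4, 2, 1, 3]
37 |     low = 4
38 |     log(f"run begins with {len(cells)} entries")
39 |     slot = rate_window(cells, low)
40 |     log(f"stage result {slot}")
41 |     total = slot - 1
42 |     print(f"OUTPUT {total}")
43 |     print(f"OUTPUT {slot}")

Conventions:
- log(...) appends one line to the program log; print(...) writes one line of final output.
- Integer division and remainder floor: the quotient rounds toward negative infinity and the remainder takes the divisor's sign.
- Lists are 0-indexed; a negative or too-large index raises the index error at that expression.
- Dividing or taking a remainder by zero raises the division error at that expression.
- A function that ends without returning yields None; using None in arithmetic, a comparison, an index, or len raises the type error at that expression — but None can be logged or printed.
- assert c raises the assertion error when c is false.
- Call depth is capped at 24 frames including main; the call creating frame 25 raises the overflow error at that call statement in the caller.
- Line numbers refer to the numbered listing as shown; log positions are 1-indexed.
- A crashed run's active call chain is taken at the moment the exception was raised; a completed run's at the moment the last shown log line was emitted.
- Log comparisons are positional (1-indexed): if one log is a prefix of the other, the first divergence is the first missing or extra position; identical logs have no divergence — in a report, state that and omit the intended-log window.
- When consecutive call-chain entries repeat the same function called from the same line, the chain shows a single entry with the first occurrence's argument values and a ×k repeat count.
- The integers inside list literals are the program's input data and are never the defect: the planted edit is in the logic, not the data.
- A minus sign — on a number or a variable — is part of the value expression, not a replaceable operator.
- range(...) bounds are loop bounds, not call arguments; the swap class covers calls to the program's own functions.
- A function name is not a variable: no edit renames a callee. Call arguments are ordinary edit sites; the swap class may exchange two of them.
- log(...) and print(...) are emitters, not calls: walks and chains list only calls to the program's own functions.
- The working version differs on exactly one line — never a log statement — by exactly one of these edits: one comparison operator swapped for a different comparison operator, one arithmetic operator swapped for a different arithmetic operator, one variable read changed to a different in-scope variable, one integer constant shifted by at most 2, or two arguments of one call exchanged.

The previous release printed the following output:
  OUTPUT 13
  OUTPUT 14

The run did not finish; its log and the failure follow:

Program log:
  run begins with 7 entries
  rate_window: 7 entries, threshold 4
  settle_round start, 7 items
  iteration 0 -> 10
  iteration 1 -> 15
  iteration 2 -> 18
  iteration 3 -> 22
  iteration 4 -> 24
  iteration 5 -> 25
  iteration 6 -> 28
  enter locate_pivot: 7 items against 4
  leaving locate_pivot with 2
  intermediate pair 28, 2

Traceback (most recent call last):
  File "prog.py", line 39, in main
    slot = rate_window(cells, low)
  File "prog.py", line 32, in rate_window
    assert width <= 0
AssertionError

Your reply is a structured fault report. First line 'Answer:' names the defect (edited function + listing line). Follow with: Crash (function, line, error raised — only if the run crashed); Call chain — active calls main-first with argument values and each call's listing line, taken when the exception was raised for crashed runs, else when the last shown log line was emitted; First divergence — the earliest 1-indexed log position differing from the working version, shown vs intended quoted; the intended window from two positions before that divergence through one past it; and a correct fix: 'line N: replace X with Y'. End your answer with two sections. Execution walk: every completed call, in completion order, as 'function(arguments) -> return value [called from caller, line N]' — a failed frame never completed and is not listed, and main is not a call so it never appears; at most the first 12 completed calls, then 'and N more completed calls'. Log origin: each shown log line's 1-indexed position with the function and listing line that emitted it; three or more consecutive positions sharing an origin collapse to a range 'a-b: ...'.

Answer: the defect is in rate_window at line 32.
The tell: The log ends early — 13 lines, where the working version next logs 'stage result 14'.
Crash: rate_window, line 32, AssertionError.
Call chain: main -> rate_window([10, 5, 3, 4, 2, 1, 3], 4) (called at line 39).
First divergence: position 14; the shown log stops at 13 lines while the working version next logs 'stage result 14'.
Intended log window:
  12: leaving locate_pivot with 2
  13: intermediate pair 28, 2
  14: stage result 14
Execution walk:
  settle_round([10, 5, 3, 4, 2, 1, 3]) -> 28  [called from rate_window, line 29]
  locate_pivot([10, 5, 3, 4, 2, 1, 3], 4) -> 2  [called from rate_window, line 30]
Log line origins:
  1 — main, line 38
  2 — rate_window, line 28
  3 — settle_round, line 2
  4-10 — settle_round, line 6
  11 — locate_pivot, line 10
  12 — locate_pivot, line 15
  13 — rate_window, line 31
A correct fix: line 32: replace `<=` with `>`.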